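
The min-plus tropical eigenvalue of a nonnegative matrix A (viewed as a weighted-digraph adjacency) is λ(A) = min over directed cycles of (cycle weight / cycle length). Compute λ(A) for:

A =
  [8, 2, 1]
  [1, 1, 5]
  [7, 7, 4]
λ(A) = 1

Enumerate directed cycles and compute their means (weight / length). Sample:
  cycle 0 → 0: weight = 8, length = 1, mean = 8/1 ≈ 8.000
  cycle 1 → 1: weight = 1, length = 1, mean = 1/1 ≈ 1.000
  cycle 2 → 2: weight = 4, length = 1, mean = 4/1 ≈ 4.000
  cycle 0 → 1 → 0: weight = 3, length = 2, mean = 3/2 ≈ 1.500
  cycle 0 → 2 → 0: weight = 8, length = 2, mean = 8/2 ≈ 4.000
  cycle 1 → 0 → 1: weight = 3, length = 2, mean = 3/2 ≈ 1.500
Minimum mean = 1.000, attained e.g. along the cycle 1 → 1 with weight 1 and length 1. So λ(A) = 1/1 = 1.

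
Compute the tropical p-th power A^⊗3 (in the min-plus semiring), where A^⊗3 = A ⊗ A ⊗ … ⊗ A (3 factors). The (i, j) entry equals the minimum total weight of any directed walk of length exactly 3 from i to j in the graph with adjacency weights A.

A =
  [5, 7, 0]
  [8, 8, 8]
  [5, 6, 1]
A^⊗3 =
  [6, 7, 2]
  [13, 14, 9]
  [7, 8, 3]

Each entry (A^⊗3)_ij equals the minimum over all length-3 walks i = v_0 → v_1 → … → v_3 = j of Σ_t A[v_t][v_{t+1}]. For example, for (i, j) = (0, 2) we minimise over 9 possible intermediate vertex sequences; the minimum is 2, attained along the walk 0 → 2 → 2 → 2.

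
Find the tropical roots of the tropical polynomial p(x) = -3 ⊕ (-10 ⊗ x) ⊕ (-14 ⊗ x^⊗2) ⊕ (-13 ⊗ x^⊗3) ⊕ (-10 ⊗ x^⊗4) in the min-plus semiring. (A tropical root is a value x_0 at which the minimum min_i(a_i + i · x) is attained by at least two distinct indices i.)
Roots: {-3, -1, 4, 7}

Each tropical root is a break point of the lower envelope of the lines y = a_i + i · x (there are 5 lines, with slopes 0, 1, ..., 4). Only the lines that attain the minimum somewhere contribute to roots; other lines are dominated. Here the surviving (envelope) indices are i = 4, i = 3, i = 2, i = 1, i = 0.
Intersections between consecutive envelope lines give the roots: for adjacent envelope indices i < j the intersection is x = (a_i − a_j) / (j − i). Reading off the sorted break points: {-3, -1, 4, 7}.
Verification: at each break x_0, at least two indices attain the minimum of min_i(a_i + i · x_0).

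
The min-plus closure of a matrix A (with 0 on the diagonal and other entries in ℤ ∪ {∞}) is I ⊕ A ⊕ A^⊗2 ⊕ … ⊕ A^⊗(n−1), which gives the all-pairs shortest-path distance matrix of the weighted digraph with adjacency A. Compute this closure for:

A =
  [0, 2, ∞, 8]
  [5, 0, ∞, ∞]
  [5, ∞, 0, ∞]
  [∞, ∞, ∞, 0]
Closure =
  [0, 2, ∞, 8]
  [5, 0, ∞, 13]
  [5, 7, 0, 13]
  [∞, ∞, ∞, 0]

This is the Floyd-Warshall all-pairs shortest-path computation. For each intermediate vertex k = 0, 1, …, 3, update dist[i][j] ← min(dist[i][j], dist[i][k] + dist[k][j]). The final matrix gives, for each (i, j), the minimum total weight of any directed path from i to j (possibly empty when i = j).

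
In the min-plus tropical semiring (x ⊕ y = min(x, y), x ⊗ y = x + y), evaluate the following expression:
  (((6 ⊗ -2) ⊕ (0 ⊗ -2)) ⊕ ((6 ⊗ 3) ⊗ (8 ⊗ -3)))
(((6 ⊗ -2) ⊕ (0 ⊗ -2)) ⊕ ((6 ⊗ 3) ⊗ (8 ⊗ -3))) = -2

Expand innermost to outermost. Recall ⊕ takes the minimum of its arguments and ⊗ takes their sum. Working out the expression (((6 ⊗ -2) ⊕ (0 ⊗ -2)) ⊕ ((6 ⊗ 3) ⊗ (8 ⊗ -3))) gives -2.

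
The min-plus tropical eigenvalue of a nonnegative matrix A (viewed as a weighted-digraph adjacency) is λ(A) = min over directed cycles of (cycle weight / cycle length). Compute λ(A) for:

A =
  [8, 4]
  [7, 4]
λ(A) = 4

Enumerate directed cycles and compute their means (weight / length). Sample:
  cycle 0 → 0: weight = 8, length = 1, mean = 8/1 ≈ 8.000
  cycle 1 → 1: weight = 4, length = 1, mean = 4/1 ≈ 4.000
  cycle 0 → 1 → 0: weight = 11, length = 2, mean = 11/2 ≈ 5.500
  cycle 1 → 0 → 1: weight = 11, length = 2, mean = 11/2 ≈ 5.500
Minimum mean = 4.000, attained e.g. along the cycle 1 → 1 with weight 4 and length 1. So λ(A) = 4/1 = 4.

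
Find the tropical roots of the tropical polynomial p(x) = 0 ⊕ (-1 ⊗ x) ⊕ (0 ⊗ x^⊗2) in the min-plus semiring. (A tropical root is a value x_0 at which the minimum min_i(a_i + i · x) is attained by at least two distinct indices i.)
Roots: {-1, 1}

Each tropical root is a break point of the lower envelope of the lines y = a_i + i · x (there are 3 lines, with slopes 0, 1, ..., 2). Only the lines that attain the minimum somewhere contribute to roots; other lines are dominated. Here the surviving (envelope) indices are i = 2, i = 1, i = 0.
Intersections between consecutive envelope lines give the roots: for adjacent envelope indices i < j the intersection is x = (a_i − a_j) / (j − i). Reading off the sorted break points: {-1, 1}.
Verification: at each break x_0, at least two indices attain the minimum of min_i(a_i + i · x_0).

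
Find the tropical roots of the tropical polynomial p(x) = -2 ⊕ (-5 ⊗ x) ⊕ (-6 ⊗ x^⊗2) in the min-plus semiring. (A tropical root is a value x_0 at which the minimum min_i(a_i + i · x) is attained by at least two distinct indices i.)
Roots: {1, 3}

Each tropical root is a break point of the lower envelope of the lines y = a_i + i · x (there are 3 lines, with slopes 0, 1, ..., 2). Only the lines that attain the minimum somewhere contribute to roots; other lines are dominated. Here the surviving (envelope) indices are i = 2, i = 1, i = 0.
Intersections between consecutive envelope lines give the roots: for adjacent envelope indices i < j the intersection is x = (a_i − a_j) / (j − i). Reading off the sorted break points: {1, 3}.
Verification: at each break x_0, at least two indices attain the minimum of min_i(a_i + i · x_0).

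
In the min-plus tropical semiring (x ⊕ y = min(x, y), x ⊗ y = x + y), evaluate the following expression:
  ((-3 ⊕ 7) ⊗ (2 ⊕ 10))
((-3 ⊕ 7) ⊗ (2 ⊕ 10)) = -1

Expand innermost to outermost. Recall ⊕ takes the minimum of its arguments and ⊗ takes their sum. Working out the expression ((-3 ⊕ 7) ⊗ (2 ⊕ 10)) gives -1.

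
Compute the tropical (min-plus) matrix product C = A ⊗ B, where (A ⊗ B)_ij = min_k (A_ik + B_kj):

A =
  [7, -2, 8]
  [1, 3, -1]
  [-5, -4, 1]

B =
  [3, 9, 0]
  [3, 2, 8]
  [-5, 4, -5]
A ⊗ B =
  [1, 0, 3]
  [-6, 3, -6]
  [-4, -2, -5]

Apply the min-plus product entry-by-entry:
  C[0][0] = min over k of (A[0][0] + B[0][0] = 7 + 3 = 10, A[0][1] + B[1][0] = -2 + 3 = 1, A[0][2] + B[2][0] = 8 + -5 = 3) = 1 (attained at k = 1)
  C[0][1] = min over k of (A[0][0] + B[0][1] = 7 + 9 = 16, A[0][1] + B[1][1] = -2 + 2 = 0, A[0][2] + B[2][1] = 8 + 4 = 12) = 0 (attained at k = 1)
  C[0][2] = min over k of (A[0][0] + B[0][2] = 7 + 0 = 7, A[0][1] + B[1][2] = -2 + 8 = 6, A[0][2] + B[2][2] = 8 + -5 = 3) = 3 (attained at k = 2)
  C[1][0] = min over k of (A[1][0] + B[0][0] = 1 + 3 = 4, A[1][1] + B[1][0] = 3 + 3 = 6, A[1][2] + B[2][0] = -1 + -5 = -6) = -6 (attained at k = 2)
  C[1][1] = min over k of (A[1][0] + B[0][1] = 1 + 9 = 10, A[1][1] + B[1][1] = 3 + 2 = 5, A[1][2] + B[2][1] = -1 + 4 = 3) = 3 (attained at k = 2)
  C[1][2] = min over k of (A[1][0] + B[0][2] = 1 + 0 = 1, A[1][1] + B[1][2] = 3 + 8 = 11, A[1][2] + B[2][2] = -1 + -5 = -6) = -6 (attained at k = 2)
  C[2][0] = min over k of (A[2][0] + B[0][0] = -5 + 3 = -2, A[2][1] + B[1][0] = -4 + 3 = -1, A[2][2] + B[2][0] = 1 + -5 = -4) = -4 (attained at k = 2)
  C[2][1] = min over k of (A[2][0] + B[0][1] = -5 + 9 = 4, A[2][1] + B[1][1] = -4 + 2 = -2, A[2][2] + B[2][1] = 1 + 4 = 5) = -2 (attained at k = 1)
  C[2][2] = min over k of (A[2][0] + B[0][2] = -5 + 0 = -5, A[2][1] + B[1][2] = -4 + 8 = 4, A[2][2] + B[2][2] = 1 + -5 = -4) = -5 (attained at k = 0)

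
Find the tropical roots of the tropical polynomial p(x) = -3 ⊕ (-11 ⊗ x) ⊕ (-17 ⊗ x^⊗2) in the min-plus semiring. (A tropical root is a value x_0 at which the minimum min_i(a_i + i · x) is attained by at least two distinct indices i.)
Roots: {6, 8}

Each tropical root is a break point of the lower envelope of the lines y = a_i + i · x (there are 3 lines, with slopes 0, 1, ..., 2). Only the lines that attain the minimum somewhere contribute to roots; other lines are dominated. Here the surviving (envelope) indices are i = 2, i = 1, i = 0.
Intersections between consecutive envelope lines give the roots: for adjacent envelope indices i < j the intersection is x = (a_i − a_j) / (j − i). Reading off the sorted break points: {6, 8}.
Verification: at each break x_0, at least two indices attain the minimum of min_i(a_i + i · x_0).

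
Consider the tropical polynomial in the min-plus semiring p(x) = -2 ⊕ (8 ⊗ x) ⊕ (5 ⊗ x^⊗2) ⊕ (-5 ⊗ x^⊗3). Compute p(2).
p(2) = -2

A tropical monomial a ⊗ x^⊗i evaluates to a + i · x. Evaluating each term at x = 2:
  Term 0 contributes -2 + 0 · 2 = -2
  Term 1 contributes 8 + 1 · 2 = 10
  Term 2 contributes 5 + 2 · 2 = 9
  Term 3 contributes -5 + 3 · 2 = 1
p(2) = ⊕ of these = min[-2, 10, 9, 1] = -2.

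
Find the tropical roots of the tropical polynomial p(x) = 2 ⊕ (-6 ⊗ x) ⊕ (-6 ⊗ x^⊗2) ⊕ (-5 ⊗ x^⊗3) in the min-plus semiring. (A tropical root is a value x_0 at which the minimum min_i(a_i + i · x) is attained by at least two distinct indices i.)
Roots: {-1, 0, 8}

Each tropical root is a break point of the lower envelope of the lines y = a_i + i · x (there are 4 lines, with slopes 0, 1, ..., 3). Only the lines that attain the minimum somewhere contribute to roots; other lines are dominated. Here the surviving (envelope) indices are i = 3, i = 2, i = 1, i = 0.
Intersections between consecutive envelope lines give the roots: for adjacent envelope indices i < j the intersection is x = (a_i − a_j) / (j − i). Reading off the sorted break points: {-1, 0, 8}.
Verification: at each break x_0, at least two indices attain the minimum of min_i(a_i + i · x_0).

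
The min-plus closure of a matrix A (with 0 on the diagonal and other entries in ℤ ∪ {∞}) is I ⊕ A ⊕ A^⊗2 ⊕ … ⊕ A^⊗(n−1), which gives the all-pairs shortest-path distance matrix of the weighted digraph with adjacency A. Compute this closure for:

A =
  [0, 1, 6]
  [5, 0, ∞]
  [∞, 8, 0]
Closure =
  [0, 1, 6]
  [5, 0, 11]
  [13, 8, 0]

This is the Floyd-Warshall all-pairs shortest-path computation. For each intermediate vertex k = 0, 1, …, 2, update dist[i][j] ← min(dist[i][j], dist[i][k] + dist[k][j]). The final matrix gives, for each (i, j), the minimum total weight of any directed path from i to j (possibly empty when i = j).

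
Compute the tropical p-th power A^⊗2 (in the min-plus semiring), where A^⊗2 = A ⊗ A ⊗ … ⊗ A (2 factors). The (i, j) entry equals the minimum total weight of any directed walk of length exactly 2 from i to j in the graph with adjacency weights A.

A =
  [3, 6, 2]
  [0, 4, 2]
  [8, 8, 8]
A^⊗2 =
  [6, 9, 5]
  [3, 6, 2]
  [8, 12, 10]

Each entry (A^⊗2)_ij equals the minimum over all length-2 walks i = v_0 → v_1 → … → v_2 = j of Σ_t A[v_t][v_{t+1}]. For example, for (i, j) = (0, 2) we minimise over 3 possible intermediate vertex sequences; the minimum is 5, attained along the walk 0 → 0 → 2.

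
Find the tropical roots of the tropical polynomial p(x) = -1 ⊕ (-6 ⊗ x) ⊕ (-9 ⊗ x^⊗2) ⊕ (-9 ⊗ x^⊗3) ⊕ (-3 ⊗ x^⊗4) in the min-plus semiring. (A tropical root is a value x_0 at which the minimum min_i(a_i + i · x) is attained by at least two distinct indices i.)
Roots: {-6, 0, 3, 5}

Each tropical root is a break point of the lower envelope of the lines y = a_i + i · x (there are 5 lines, with slopes 0, 1, ..., 4). Only the lines that attain the minimum somewhere contribute to roots; other lines are dominated. Here the surviving (envelope) indices are i = 4, i = 3, i = 2, i = 1, i = 0.
Intersections between consecutive envelope lines give the roots: for adjacent envelope indices i < j the intersection is x = (a_i − a_j) / (j − i). Reading off the sorted break points: {-6, 0, 3, 5}.
Verification: at each break x_0, at least two indices attain the minimum of min_i(a_i + i · x_0).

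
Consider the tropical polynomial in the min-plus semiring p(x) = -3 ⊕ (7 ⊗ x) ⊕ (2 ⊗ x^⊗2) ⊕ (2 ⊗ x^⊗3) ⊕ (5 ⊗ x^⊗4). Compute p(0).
p(0) = -3

A tropical monomial a ⊗ x^⊗i evaluates to a + i · x. Evaluating each term at x = 0:
  Term 0 contributes -3 + 0 · 0 = -3
  Term 1 contributes 7 + 1 · 0 = 7
  Term 2 contributes 2 + 2 · 0 = 2
  Term 3 contributes 2 + 3 · 0 = 2
  Term 4 contributes 5 + 4 · 0 = 5
p(0) = ⊕ of these = min[-3, 7, 2, 2, 5] = -3.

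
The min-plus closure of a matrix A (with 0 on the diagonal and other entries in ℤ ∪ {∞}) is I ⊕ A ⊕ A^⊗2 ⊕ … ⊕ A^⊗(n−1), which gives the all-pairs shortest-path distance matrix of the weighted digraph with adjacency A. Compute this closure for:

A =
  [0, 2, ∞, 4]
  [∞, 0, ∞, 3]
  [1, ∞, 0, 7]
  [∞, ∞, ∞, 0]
Closure =
  [0, 2, ∞, 4]
  [∞, 0, ∞, 3]
  [1, 3, 0, 5]
  [∞, ∞, ∞, 0]

This is the Floyd-Warshall all-pairs shortest-path computation. For each intermediate vertex k = 0, 1, …, 3, update dist[i][j] ← min(dist[i][j], dist[i][k] + dist[k][j]). The final matrix gives, for each (i, j), the minimum total weight of any directed path from i to j (possibly empty when i = j).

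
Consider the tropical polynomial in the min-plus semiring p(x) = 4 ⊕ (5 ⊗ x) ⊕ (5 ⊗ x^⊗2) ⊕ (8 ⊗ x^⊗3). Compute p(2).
p(2) = 4

A tropical monomial a ⊗ x^⊗i evaluates to a + i · x. Evaluating each term at x = 2:
  Term 0 contributes 4 + 0 · 2 = 4
  Term 1 contributes 5 + 1 · 2 = 7
  Term 2 contributes 5 + 2 · 2 = 9
  Term 3 contributes 8 + 3 · 2 = 14
p(2) = ⊕ of these = min[4, 7, 9, 14] = 4.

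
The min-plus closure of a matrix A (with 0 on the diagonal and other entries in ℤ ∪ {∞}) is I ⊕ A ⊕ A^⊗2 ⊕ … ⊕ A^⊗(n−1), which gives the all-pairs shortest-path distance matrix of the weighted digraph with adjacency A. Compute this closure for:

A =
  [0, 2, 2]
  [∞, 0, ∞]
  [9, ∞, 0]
Closure =
  [0, 2, 2]
  [∞, 0, ∞]
  [9, 11, 0]

This is the Floyd-Warshall all-pairs shortest-path computation. For each intermediate vertex k = 0, 1, …, 2, update dist[i][j] ← min(dist[i][j], dist[i][k] + dist[k][j]). The final matrix gives, for each (i, j), the minimum total weight of any directed path from i to j (possibly empty when i = j).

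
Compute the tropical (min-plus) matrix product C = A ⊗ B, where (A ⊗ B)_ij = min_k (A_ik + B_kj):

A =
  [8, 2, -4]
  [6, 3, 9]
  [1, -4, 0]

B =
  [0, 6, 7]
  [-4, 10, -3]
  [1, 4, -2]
A ⊗ B =
  [-3, 0, -6]
  [-1, 12, 0]
  [-8, 4, -7]

Apply the min-plus product entry-by-entry:
  C[0][0] = min over k of (A[0][0] + B[0][0] = 8 + 0 = 8, A[0][1] + B[1][0] = 2 + -4 = -2, A[0][2] + B[2][0] = -4 + 1 = -3) = -3 (attained at k = 2)
  C[0][1] = min over k of (A[0][0] + B[0][1] = 8 + 6 = 14, A[0][1] + B[1][1] = 2 + 10 = 12, A[0][2] + B[2][1] = -4 + 4 = 0) = 0 (attained at k = 2)
  C[0][2] = min over k of (A[0][0] + B[0][2] = 8 + 7 = 15, A[0][1] + B[1][2] = 2 + -3 = -1, A[0][2] + B[2][2] = -4 + -2 = -6) = -6 (attained at k = 2)
  C[1][0] = min over k of (A[1][0] + B[0][0] = 6 + 0 = 6, A[1][1] + B[1][0] = 3 + -4 = -1, A[1][2] + B[2][0] = 9 + 1 = 10) = -1 (attained at k = 1)
  C[1][1] = min over k of (A[1][0] + B[0][1] = 6 + 6 = 12, A[1][1] + B[1][1] = 3 + 10 = 13, A[1][2] + B[2][1] = 9 + 4 = 13) = 12 (attained at k = 0)
  C[1][2] = min over k of (A[1][0] + B[0][2] = 6 + 7 = 13, A[1][1] + B[1][2] = 3 + -3 = 0, A[1][2] + B[2][2] = 9 + -2 = 7) = 0 (attained at k = 1)
  C[2][0] = min over k of (A[2][0] + B[0][0] = 1 + 0 = 1, A[2][1] + B[1][0] = -4 + -4 = -8, A[2][2] + B[2][0] = 0 + 1 = 1) = -8 (attained at k = 1)
  C[2][1] = min over k of (A[2][0] + B[0][1] = 1 + 6 = 7, A[2][1] + B[1][1] = -4 + 10 = 6, A[2][2] + B[2][1] = 0 + 4 = 4) = 4 (attained at k = 2)
  C[2][2] = min over k of (A[2][0] + B[0][2] = 1 + 7 = 8, A[2][1] + B[1][2] = -4 + -3 = -7, A[2][2] + B[2][2] = 0 + -2 = -2) = -7 (attained at k = 1)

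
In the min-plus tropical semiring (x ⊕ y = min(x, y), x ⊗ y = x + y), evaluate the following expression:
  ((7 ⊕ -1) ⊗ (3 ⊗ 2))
((7 ⊕ -1) ⊗ (3 ⊗ 2)) = 4

Expand innermost to outermost. Recall ⊕ takes the minimum of its arguments and ⊗ takes their sum. Working out the expression ((7 ⊕ -1) ⊗ (3 ⊗ 2)) gives 4.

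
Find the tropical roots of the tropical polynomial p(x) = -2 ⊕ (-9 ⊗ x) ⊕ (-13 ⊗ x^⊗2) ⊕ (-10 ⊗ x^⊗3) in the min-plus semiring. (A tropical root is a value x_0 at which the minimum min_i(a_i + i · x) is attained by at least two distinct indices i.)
Roots: {-3, 4, 7}

Each tropical root is a break point of the lower envelope of the lines y = a_i + i · x (there are 4 lines, with slopes 0, 1, ..., 3). Only the lines that attain the minimum somewhere contribute to roots; other lines are dominated. Here the surviving (envelope) indices are i = 3, i = 2, i = 1, i = 0.
Intersections between consecutive envelope lines give the roots: for adjacent envelope indices i < j the intersection is x = (a_i − a_j) / (j − i). Reading off the sorted break points: {-3, 4, 7}.
Verification: at each break x_0, at least two indices attain the minimum of min_i(a_i + i · x_0).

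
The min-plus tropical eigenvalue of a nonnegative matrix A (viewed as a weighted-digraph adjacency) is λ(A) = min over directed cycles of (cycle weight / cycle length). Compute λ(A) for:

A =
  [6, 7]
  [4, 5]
λ(A) = 5

Enumerate directed cycles and compute their means (weight / length). Sample:
  cycle 0 → 0: weight = 6, length = 1, mean = 6/1 ≈ 6.000
  cycle 1 → 1: weight = 5, length = 1, mean = 5/1 ≈ 5.000
  cycle 0 → 1 → 0: weight = 11, length = 2, mean = 11/2 ≈ 5.500
  cycle 1 → 0 → 1: weight = 11, length = 2, mean = 11/2 ≈ 5.500
Minimum mean = 5.000, attained e.g. along the cycle 1 → 1 with weight 5 and length 1. So λ(A) = 5/1 = 5.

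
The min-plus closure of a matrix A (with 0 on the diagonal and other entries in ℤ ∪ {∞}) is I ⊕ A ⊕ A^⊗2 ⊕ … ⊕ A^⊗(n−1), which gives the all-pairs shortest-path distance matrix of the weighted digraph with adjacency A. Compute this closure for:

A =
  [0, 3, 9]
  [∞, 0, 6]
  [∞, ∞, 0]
Closure =
  [0, 3, 9]
  [∞, 0, 6]
  [∞, ∞, 0]

This is the Floyd-Warshall all-pairs shortest-path computation. For each intermediate vertex k = 0, 1, …, 2, update dist[i][j] ← min(dist[i][j], dist[i][k] + dist[k][j]). The final matrix gives, for each (i, j), the minimum total weight of any directed path from i to j (possibly empty when i = j).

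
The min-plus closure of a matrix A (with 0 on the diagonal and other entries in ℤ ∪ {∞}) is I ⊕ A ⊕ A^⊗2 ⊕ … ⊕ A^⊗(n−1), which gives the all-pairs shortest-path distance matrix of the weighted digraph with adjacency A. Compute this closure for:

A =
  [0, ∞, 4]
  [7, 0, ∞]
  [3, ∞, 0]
Closure =
  [0, ∞, 4]
  [7, 0, 11]
  [3, ∞, 0]

This is the Floyd-Warshall all-pairs shortest-path computation. For each intermediate vertex k = 0, 1, …, 2, update dist[i][j] ← min(dist[i][j], dist[i][k] + dist[k][j]). The final matrix gives, for each (i, j), the minimum total weight of any directed path from i to j (possibly empty when i = j).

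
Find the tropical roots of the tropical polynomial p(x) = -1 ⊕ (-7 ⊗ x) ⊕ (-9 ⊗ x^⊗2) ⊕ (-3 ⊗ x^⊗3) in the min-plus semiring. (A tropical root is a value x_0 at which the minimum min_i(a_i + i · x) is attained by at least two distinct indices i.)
Roots: {-6, 2, 6}

Each tropical root is a break point of the lower envelope of the lines y = a_i + i · x (there are 4 lines, with slopes 0, 1, ..., 3). Only the lines that attain the minimum somewhere contribute to roots; other lines are dominated. Here the surviving (envelope) indices are i = 3, i = 2, i = 1, i = 0.
Intersections between consecutive envelope lines give the roots: for adjacent envelope indices i < j the intersection is x = (a_i − a_j) / (j − i). Reading off the sorted break points: {-6, 2, 6}.
Verification: at each break x_0, at least two indices attain the minimum of min_i(a_i + i · x_0).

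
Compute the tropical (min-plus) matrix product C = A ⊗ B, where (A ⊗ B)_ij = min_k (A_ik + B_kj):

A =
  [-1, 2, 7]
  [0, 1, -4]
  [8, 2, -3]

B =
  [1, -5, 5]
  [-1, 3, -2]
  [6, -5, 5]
A ⊗ B =
  [0, -6, 0]
  [0, -9, -1]
  [1, -8, 0]

Apply the min-plus product entry-by-entry:
  C[0][0] = min over k of (A[0][0] + B[0][0] = -1 + 1 = 0, A[0][1] + B[1][0] = 2 + -1 = 1, A[0][2] + B[2][0] = 7 + 6 = 13) = 0 (attained at k = 0)
  C[0][1] = min over k of (A[0][0] + B[0][1] = -1 + -5 = -6, A[0][1] + B[1][1] = 2 + 3 = 5, A[0][2] + B[2][1] = 7 + -5 = 2) = -6 (attained at k = 0)
  C[0][2] = min over k of (A[0][0] + B[0][2] = -1 + 5 = 4, A[0][1] + B[1][2] = 2 + -2 = 0, A[0][2] + B[2][2] = 7 + 5 = 12) = 0 (attained at k = 1)
  C[1][0] = min over k of (A[1][0] + B[0][0] = 0 + 1 = 1, A[1][1] + B[1][0] = 1 + -1 = 0, A[1][2] + B[2][0] = -4 + 6 = 2) = 0 (attained at k = 1)
  C[1][1] = min over k of (A[1][0] + B[0][1] = 0 + -5 = -5, A[1][1] + B[1][1] = 1 + 3 = 4, A[1][2] + B[2][1] = -4 + -5 = -9) = -9 (attained at k = 2)
  C[1][2] = min over k of (A[1][0] + B[0][2] = 0 + 5 = 5, A[1][1] + B[1][2] = 1 + -2 = -1, A[1][2] + B[2][2] = -4 + 5 = 1) = -1 (attained at k = 1)
  C[2][0] = min over k of (A[2][0] + B[0][0] = 8 + 1 = 9, A[2][1] + B[1][0] = 2 + -1 = 1, A[2][2] + B[2][0] = -3 + 6 = 3) = 1 (attained at k = 1)
  C[2][1] = min over k of (A[2][0] + B[0][1] = 8 + -5 = 3, A[2][1] + B[1][1] = 2 + 3 = 5, A[2][2] + B[2][1] = -3 + -5 = -8) = -8 (attained at k = 2)
  C[2][2] = min over k of (A[2][0] + B[0][2] = 8 + 5 = 13, A[2][1] + B[1][2] = 2 + -2 = 0, A[2][2] + B[2][2] = -3 + 5 = 2) = 0 (attained at k = 1)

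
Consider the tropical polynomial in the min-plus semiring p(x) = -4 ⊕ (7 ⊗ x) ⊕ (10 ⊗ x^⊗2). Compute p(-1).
p(-1) = -4

A tropical monomial a ⊗ x^⊗i evaluates to a + i · x. Evaluating each term at x = -1:
  Term 0 contributes -4 + 0 · -1 = -4
  Term 1 contributes 7 + 1 · -1 = 6
  Term 2 contributes 10 + 2 · -1 = 8
p(-1) = ⊕ of these = min[-4, 6, 8] = -4.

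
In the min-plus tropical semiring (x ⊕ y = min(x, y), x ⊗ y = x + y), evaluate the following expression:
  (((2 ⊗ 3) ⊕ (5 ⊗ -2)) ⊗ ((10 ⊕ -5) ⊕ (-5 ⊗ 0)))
(((2 ⊗ 3) ⊕ (5 ⊗ -2)) ⊗ ((10 ⊕ -5) ⊕ (-5 ⊗ 0))) = -2

Expand innermost to outermost. Recall ⊕ takes the minimum of its arguments and ⊗ takes their sum. Working out the expression (((2 ⊗ 3) ⊕ (5 ⊗ -2)) ⊗ ((10 ⊕ -5) ⊕ (-5 ⊗ 0))) gives -2.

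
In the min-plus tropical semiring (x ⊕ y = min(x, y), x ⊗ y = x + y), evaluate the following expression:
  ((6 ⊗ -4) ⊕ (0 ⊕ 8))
((6 ⊗ -4) ⊕ (0 ⊕ 8)) = 0

Expand innermost to outermost. Recall ⊕ takes the minimum of its arguments and ⊗ takes their sum. Working out the expression ((6 ⊗ -4) ⊕ (0 ⊕ 8)) gives 0.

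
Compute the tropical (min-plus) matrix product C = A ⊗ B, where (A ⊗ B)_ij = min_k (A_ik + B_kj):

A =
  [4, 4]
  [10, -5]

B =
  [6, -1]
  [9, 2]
A ⊗ B =
  [10, 3]
  [4, -3]

Apply the min-plus product entry-by-entry:
  C[0][0] = min over k of (A[0][0] + B[0][0] = 4 + 6 = 10, A[0][1] + B[1][0] = 4 + 9 = 13) = 10 (attained at k = 0)
  C[0][1] = min over k of (A[0][0] + B[0][1] = 4 + -1 = 3, A[0][1] + B[1][1] = 4 + 2 = 6) = 3 (attained at k = 0)
  C[1][0] = min over k of (A[1][0] + B[0][0] = 10 + 6 = 16, A[1][1] + B[1][0] = -5 + 9 = 4) = 4 (attained at k = 1)
  C[1][1] = min over k of (A[1][0] + B[0][1] = 10 + -1 = 9, A[1][1] + B[1][1] = -5 + 2 = -3) = -3 (attained at k = 1)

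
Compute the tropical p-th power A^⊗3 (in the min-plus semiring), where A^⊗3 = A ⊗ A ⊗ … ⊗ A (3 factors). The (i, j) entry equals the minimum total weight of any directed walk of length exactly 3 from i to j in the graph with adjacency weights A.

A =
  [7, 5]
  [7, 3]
A^⊗3 =
  [15, 11]
  [13, 9]

Each entry (A^⊗3)_ij equals the minimum over all length-3 walks i = v_0 → v_1 → … → v_3 = j of Σ_t A[v_t][v_{t+1}]. For example, for (i, j) = (0, 1) we minimise over 4 possible intermediate vertex sequences; the minimum is 11, attained along the walk 0 → 1 → 1 → 1.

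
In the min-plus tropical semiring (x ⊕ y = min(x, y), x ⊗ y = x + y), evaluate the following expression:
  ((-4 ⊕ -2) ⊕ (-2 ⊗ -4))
((-4 ⊕ -2) ⊕ (-2 ⊗ -4)) = -6

Expand innermost to outermost. Recall ⊕ takes the minimum of its arguments and ⊗ takes their sum. Working out the expression ((-4 ⊕ -2) ⊕ (-2 ⊗ -4)) gives -6.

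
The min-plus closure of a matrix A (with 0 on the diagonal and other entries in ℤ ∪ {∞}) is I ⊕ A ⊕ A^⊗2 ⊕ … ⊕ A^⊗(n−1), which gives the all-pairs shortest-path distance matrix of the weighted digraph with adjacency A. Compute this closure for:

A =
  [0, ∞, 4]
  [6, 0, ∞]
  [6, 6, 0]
Closure =
  [0, 10, 4]
  [6, 0, 10]
  [6, 6, 0]

This is the Floyd-Warshall all-pairs shortest-path computation. For each intermediate vertex k = 0, 1, …, 2, update dist[i][j] ← min(dist[i][j], dist[i][k] + dist[k][j]). The final matrix gives, for each (i, j), the minimum total weight of any directed path from i to j (possibly empty when i = j).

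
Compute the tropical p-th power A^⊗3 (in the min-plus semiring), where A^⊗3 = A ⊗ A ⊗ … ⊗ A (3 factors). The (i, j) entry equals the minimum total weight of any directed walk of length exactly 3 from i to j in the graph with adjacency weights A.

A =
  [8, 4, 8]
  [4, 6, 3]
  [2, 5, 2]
A^⊗3 =
  [9, 12, 9]
  [7, 9, 7]
  [6, 8, 6]

Each entry (A^⊗3)_ij equals the minimum over all length-3 walks i = v_0 → v_1 → … → v_3 = j of Σ_t A[v_t][v_{t+1}]. For example, for (i, j) = (0, 2) we minimise over 9 possible intermediate vertex sequences; the minimum is 9, attained along the walk 0 → 1 → 2 → 2.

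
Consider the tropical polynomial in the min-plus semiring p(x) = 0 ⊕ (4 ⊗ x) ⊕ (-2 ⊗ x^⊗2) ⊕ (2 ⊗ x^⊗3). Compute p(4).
p(4) = 0

A tropical monomial a ⊗ x^⊗i evaluates to a + i · x. Evaluating each term at x = 4:
  Term 0 contributes 0 + 0 · 4 = 0
  Term 1 contributes 4 + 1 · 4 = 8
  Term 2 contributes -2 + 2 · 4 = 6
  Term 3 contributes 2 + 3 · 4 = 14
p(4) = ⊕ of these = min[0, 8, 6, 14] = 0.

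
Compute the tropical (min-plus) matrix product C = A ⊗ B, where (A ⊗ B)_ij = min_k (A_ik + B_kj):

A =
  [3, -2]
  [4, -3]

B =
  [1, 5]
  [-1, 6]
A ⊗ B =
  [-3, 4]
  [-4, 3]

Apply the min-plus product entry-by-entry:
  C[0][0] = min over k of (A[0][0] + B[0][0] = 3 + 1 = 4, A[0][1] + B[1][0] = -2 + -1 = -3) = -3 (attained at k = 1)
  C[0][1] = min over k of (A[0][0] + B[0][1] = 3 + 5 = 8, A[0][1] + B[1][1] = -2 + 6 = 4) = 4 (attained at k = 1)
  C[1][0] = min over k of (A[1][0] + B[0][0] = 4 + 1 = 5, A[1][1] + B[1][0] = -3 + -1 = -4) = -4 (attained at k = 1)
  C[1][1] = min over k of (A[1][0] + B[0][1] = 4 + 5 = 9, A[1][1] + B[1][1] = -3 + 6 = 3) = 3 (attained at k = 1)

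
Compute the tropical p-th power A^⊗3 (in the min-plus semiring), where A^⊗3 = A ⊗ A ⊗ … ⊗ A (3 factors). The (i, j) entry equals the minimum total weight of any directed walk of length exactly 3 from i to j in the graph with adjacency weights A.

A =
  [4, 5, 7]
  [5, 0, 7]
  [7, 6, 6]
A^⊗3 =
  [10, 5, 12]
  [5, 0, 7]
  [11, 6, 13]

Each entry (A^⊗3)_ij equals the minimum over all length-3 walks i = v_0 → v_1 → … → v_3 = j of Σ_t A[v_t][v_{t+1}]. For example, for (i, j) = (0, 2) we minimise over 9 possible intermediate vertex sequences; the minimum is 12, attained along the walk 0 → 1 → 1 → 2.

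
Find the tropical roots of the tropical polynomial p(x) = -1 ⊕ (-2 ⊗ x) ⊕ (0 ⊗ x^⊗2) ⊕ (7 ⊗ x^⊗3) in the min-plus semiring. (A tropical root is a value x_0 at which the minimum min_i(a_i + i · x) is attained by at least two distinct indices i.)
Roots: {-7, -2, 1}

Each tropical root is a break point of the lower envelope of the lines y = a_i + i · x (there are 4 lines, with slopes 0, 1, ..., 3). Only the lines that attain the minimum somewhere contribute to roots; other lines are dominated. Here the surviving (envelope) indices are i = 3, i = 2, i = 1, i = 0.
Intersections between consecutive envelope lines give the roots: for adjacent envelope indices i < j the intersection is x = (a_i − a_j) / (j − i). Reading off the sorted break points: {-7, -2, 1}.
Verification: at each break x_0, at least two indices attain the minimum of min_i(a_i + i · x_0).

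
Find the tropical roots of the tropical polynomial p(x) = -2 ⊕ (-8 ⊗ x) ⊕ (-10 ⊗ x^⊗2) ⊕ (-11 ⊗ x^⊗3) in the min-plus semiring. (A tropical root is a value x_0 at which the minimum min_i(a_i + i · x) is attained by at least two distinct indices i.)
Roots: {1, 2, 6}

Each tropical root is a break point of the lower envelope of the lines y = a_i + i · x (there are 4 lines, with slopes 0, 1, ..., 3). Only the lines that attain the minimum somewhere contribute to roots; other lines are dominated. Here the surviving (envelope) indices are i = 3, i = 2, i = 1, i = 0.
Intersections between consecutive envelope lines give the roots: for adjacent envelope indices i < j the intersection is x = (a_i − a_j) / (j − i). Reading off the sorted break points: {1, 2, 6}.
Verification: at each break x_0, at least two indices attain the minimum of min_i(a_i + i · x_0).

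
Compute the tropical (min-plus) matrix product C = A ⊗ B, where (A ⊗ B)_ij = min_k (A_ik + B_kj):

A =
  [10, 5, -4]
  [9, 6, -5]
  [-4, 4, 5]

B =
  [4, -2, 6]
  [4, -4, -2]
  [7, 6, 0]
A ⊗ B =
  [3, 1, -4]
  [2, 1, -5]
  [0, -6, 2]

Apply the min-plus product entry-by-entry:
  C[0][0] = min over k of (A[0][0] + B[0][0] = 10 + 4 = 14, A[0][1] + B[1][0] = 5 + 4 = 9, A[0][2] + B[2][0] = -4 + 7 = 3) = 3 (attained at k = 2)
  C[0][1] = min over k of (A[0][0] + B[0][1] = 10 + -2 = 8, A[0][1] + B[1][1] = 5 + -4 = 1, A[0][2] + B[2][1] = -4 + 6 = 2) = 1 (attained at k = 1)
  C[0][2] = min over k of (A[0][0] + B[0][2] = 10 + 6 = 16, A[0][1] + B[1][2] = 5 + -2 = 3, A[0][2] + B[2][2] = -4 + 0 = -4) = -4 (attained at k = 2)
  C[1][0] = min over k of (A[1][0] + B[0][0] = 9 + 4 = 13, A[1][1] + B[1][0] = 6 + 4 = 10, A[1][2] + B[2][0] = -5 + 7 = 2) = 2 (attained at k = 2)
  C[1][1] = min over k of (A[1][0] + B[0][1] = 9 + -2 = 7, A[1][1] + B[1][1] = 6 + -4 = 2, A[1][2] + B[2][1] = -5 + 6 = 1) = 1 (attained at k = 2)
  C[1][2] = min over k of (A[1][0] + B[0][2] = 9 + 6 = 15, A[1][1] + B[1][2] = 6 + -2 = 4, A[1][2] + B[2][2] = -5 + 0 = -5) = -5 (attained at k = 2)
  C[2][0] = min over k of (A[2][0] + B[0][0] = -4 + 4 = 0, A[2][1] + B[1][0] = 4 + 4 = 8, A[2][2] + B[2][0] = 5 + 7 = 12) = 0 (attained at k = 0)
  C[2][1] = min over k of (A[2][0] + B[0][1] = -4 + -2 = -6, A[2][1] + B[1][1] = 4 + -4 = 0, A[2][2] + B[2][1] = 5 + 6 = 11) = -6 (attained at k = 0)
  C[2][2] = min over k of (A[2][0] + B[0][2] = -4 + 6 = 2, A[2][1] + B[1][2] = 4 + -2 = 2, A[2][2] + B[2][2] = 5 + 0 = 5) = 2 (attained at k = 0)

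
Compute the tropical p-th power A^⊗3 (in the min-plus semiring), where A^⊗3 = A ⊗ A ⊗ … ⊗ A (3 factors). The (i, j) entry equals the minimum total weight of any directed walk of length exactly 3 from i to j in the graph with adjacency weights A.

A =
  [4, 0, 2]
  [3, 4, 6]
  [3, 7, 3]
A^⊗3 =
  [7, 3, 5]
  [6, 7, 8]
  [6, 6, 8]

Each entry (A^⊗3)_ij equals the minimum over all length-3 walks i = v_0 → v_1 → … → v_3 = j of Σ_t A[v_t][v_{t+1}]. For example, for (i, j) = (0, 2) we minimise over 9 possible intermediate vertex sequences; the minimum is 5, attained along the walk 0 → 1 → 0 → 2.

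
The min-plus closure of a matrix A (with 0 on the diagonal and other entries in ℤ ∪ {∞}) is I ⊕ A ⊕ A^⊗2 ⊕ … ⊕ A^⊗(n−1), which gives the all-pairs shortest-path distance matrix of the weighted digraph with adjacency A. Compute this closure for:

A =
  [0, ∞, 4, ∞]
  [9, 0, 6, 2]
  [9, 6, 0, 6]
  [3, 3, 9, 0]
Closure =
  [0, 10, 4, 10]
  [5, 0, 6, 2]
  [9, 6, 0, 6]
  [3, 3, 7, 0]

This is the Floyd-Warshall all-pairs shortest-path computation. For each intermediate vertex k = 0, 1, …, 3, update dist[i][j] ← min(dist[i][j], dist[i][k] + dist[k][j]). The final matrix gives, for each (i, j), the minimum total weight of any directed path from i to j (possibly empty when i = j).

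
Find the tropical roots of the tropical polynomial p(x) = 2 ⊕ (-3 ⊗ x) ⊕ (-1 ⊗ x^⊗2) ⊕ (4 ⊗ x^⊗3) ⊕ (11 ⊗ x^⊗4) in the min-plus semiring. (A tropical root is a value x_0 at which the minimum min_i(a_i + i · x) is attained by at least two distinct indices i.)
Roots: {-7, -5, -2, 5}

Each tropical root is a break point of the lower envelope of the lines y = a_i + i · x (there are 5 lines, with slopes 0, 1, ..., 4). Only the lines that attain the minimum somewhere contribute to roots; other lines are dominated. Here the surviving (envelope) indices are i = 4, i = 3, i = 2, i = 1, i = 0.
Intersections between consecutive envelope lines give the roots: for adjacent envelope indices i < j the intersection is x = (a_i − a_j) / (j − i). Reading off the sorted break points: {-7, -5, -2, 5}.
Verification: at each break x_0, at least two indices attain the minimum of min_i(a_i + i · x_0).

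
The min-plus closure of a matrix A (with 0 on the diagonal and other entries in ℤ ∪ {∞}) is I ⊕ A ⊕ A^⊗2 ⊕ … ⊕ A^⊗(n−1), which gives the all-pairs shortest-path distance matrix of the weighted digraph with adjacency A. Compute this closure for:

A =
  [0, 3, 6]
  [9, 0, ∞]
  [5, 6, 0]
Closure =
  [0, 3, 6]
  [9, 0, 15]
  [5, 6, 0]

This is the Floyd-Warshall all-pairs shortest-path computation. For each intermediate vertex k = 0, 1, …, 2, update dist[i][j] ← min(dist[i][j], dist[i][k] + dist[k][j]). The final matrix gives, for each (i, j), the minimum total weight of any directed path from i to j (possibly empty when i = j).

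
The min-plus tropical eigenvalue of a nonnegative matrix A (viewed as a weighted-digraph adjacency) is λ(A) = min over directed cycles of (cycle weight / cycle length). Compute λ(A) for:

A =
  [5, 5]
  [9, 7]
λ(A) = 5

Enumerate directed cycles and compute their means (weight / length). Sample:
  cycle 0 → 0: weight = 5, length = 1, mean = 5/1 ≈ 5.000
  cycle 1 → 1: weight = 7, length = 1, mean = 7/1 ≈ 7.000
  cycle 0 → 1 → 0: weight = 14, length = 2, mean = 14/2 ≈ 7.000
  cycle 1 → 0 → 1: weight = 14, length = 2, mean = 14/2 ≈ 7.000
Minimum mean = 5.000, attained e.g. along the cycle 0 → 0 with weight 5 and length 1. So λ(A) = 5/1 = 5.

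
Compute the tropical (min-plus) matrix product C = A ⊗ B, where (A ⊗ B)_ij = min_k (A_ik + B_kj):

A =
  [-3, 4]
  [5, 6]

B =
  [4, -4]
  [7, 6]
A ⊗ B =
  [1, -7]
  [9, 1]

Apply the min-plus product entry-by-entry:
  C[0][0] = min over k of (A[0][0] + B[0][0] = -3 + 4 = 1, A[0][1] + B[1][0] = 4 + 7 = 11) = 1 (attained at k = 0)
  C[0][1] = min over k of (A[0][0] + B[0][1] = -3 + -4 = -7, A[0][1] + B[1][1] = 4 + 6 = 10) = -7 (attained at k = 0)
  C[1][0] = min over k of (A[1][0] + B[0][0] = 5 + 4 = 9, A[1][1] + B[1][0] = 6 + 7 = 13) = 9 (attained at k = 0)
  C[1][1] = min over k of (A[1][0] + B[0][1] = 5 + -4 = 1, A[1][1] + B[1][1] = 6 + 6 = 12) = 1 (attained at k = 0)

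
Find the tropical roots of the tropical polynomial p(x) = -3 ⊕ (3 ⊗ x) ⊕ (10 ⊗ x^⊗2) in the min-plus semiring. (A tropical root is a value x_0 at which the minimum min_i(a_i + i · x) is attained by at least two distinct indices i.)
Roots: {-7, -6}

Each tropical root is a break point of the lower envelope of the lines y = a_i + i · x (there are 3 lines, with slopes 0, 1, ..., 2). Only the lines that attain the minimum somewhere contribute to roots; other lines are dominated. Here the surviving (envelope) indices are i = 2, i = 1, i = 0.
Intersections between consecutive envelope lines give the roots: for adjacent envelope indices i < j the intersection is x = (a_i − a_j) / (j − i). Reading off the sorted break points: {-7, -6}.
Verification: at each break x_0, at least two indices attain the minimum of min_i(a_i + i · x_0).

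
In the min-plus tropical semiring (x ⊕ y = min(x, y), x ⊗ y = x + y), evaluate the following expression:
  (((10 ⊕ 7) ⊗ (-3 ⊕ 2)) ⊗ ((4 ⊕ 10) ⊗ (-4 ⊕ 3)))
(((10 ⊕ 7) ⊗ (-3 ⊕ 2)) ⊗ ((4 ⊕ 10) ⊗ (-4 ⊕ 3))) = 4

Expand innermost to outermost. Recall ⊕ takes the minimum of its arguments and ⊗ takes their sum. Working out the expression (((10 ⊕ 7) ⊗ (-3 ⊕ 2)) ⊗ ((4 ⊕ 10) ⊗ (-4 ⊕ 3))) gives 4.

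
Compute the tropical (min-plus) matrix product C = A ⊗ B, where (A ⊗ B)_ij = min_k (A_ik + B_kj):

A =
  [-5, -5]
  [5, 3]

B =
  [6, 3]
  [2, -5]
A ⊗ B =
  [-3, -10]
  [5, -2]

Apply the min-plus product entry-by-entry:
  C[0][0] = min over k of (A[0][0] + B[0][0] = -5 + 6 = 1, A[0][1] + B[1][0] = -5 + 2 = -3) = -3 (attained at k = 1)
  C[0][1] = min over k of (A[0][0] + B[0][1] = -5 + 3 = -2, A[0][1] + B[1][1] = -5 + -5 = -10) = -10 (attained at k = 1)
  C[1][0] = min over k of (A[1][0] + B[0][0] = 5 + 6 = 11, A[1][1] + B[1][0] = 3 + 2 = 5) = 5 (attained at k = 1)
  C[1][1] = min over k of (A[1][0] + B[0][1] = 5 + 3 = 8, A[1][1] + B[1][1] = 3 + -5 = -2) = -2 (attained at k = 1)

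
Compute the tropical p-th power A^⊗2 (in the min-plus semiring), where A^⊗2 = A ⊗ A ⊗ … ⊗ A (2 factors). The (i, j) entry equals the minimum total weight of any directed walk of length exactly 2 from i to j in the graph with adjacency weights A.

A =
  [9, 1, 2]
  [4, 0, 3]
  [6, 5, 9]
A^⊗2 =
  [5, 1, 4]
  [4, 0, 3]
  [9, 5, 8]

Each entry (A^⊗2)_ij equals the minimum over all length-2 walks i = v_0 → v_1 → … → v_2 = j of Σ_t A[v_t][v_{t+1}]. For example, for (i, j) = (0, 2) we minimise over 3 possible intermediate vertex sequences; the minimum is 4, attained along the walk 0 → 1 → 2.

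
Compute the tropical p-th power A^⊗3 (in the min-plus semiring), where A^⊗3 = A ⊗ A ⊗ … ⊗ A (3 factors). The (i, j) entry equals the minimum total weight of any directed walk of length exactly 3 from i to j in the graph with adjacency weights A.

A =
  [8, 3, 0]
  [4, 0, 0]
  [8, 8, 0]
A^⊗3 =
  [7, 3, 0]
  [4, 0, 0]
  [8, 8, 0]

Each entry (A^⊗3)_ij equals the minimum over all length-3 walks i = v_0 → v_1 → … → v_3 = j of Σ_t A[v_t][v_{t+1}]. For example, for (i, j) = (0, 2) we minimise over 9 possible intermediate vertex sequences; the minimum is 0, attained along the walk 0 → 2 → 2 → 2.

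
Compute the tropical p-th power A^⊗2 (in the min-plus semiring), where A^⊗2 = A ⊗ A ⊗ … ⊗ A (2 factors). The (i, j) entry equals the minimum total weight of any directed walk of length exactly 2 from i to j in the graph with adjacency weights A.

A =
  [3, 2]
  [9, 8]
A^⊗2 =
  [6, 5]
  [12, 11]

Each entry (A^⊗2)_ij equals the minimum over all length-2 walks i = v_0 → v_1 → … → v_2 = j of Σ_t A[v_t][v_{t+1}]. For example, for (i, j) = (0, 1) we minimise over 2 possible intermediate vertex sequences; the minimum is 5, attained along the walk 0 → 0 → 1.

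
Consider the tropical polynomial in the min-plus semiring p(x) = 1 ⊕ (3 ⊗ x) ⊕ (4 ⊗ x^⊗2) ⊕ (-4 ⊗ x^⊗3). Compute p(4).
p(4) = 1

A tropical monomial a ⊗ x^⊗i evaluates to a + i · x. Evaluating each term at x = 4:
  Term 0 contributes 1 + 0 · 4 = 1
  Term 1 contributes 3 + 1 · 4 = 7
  Term 2 contributes 4 + 2 · 4 = 12
  Term 3 contributes -4 + 3 · 4 = 8
p(4) = ⊕ of these = min[1, 7, 12, 8] = 1.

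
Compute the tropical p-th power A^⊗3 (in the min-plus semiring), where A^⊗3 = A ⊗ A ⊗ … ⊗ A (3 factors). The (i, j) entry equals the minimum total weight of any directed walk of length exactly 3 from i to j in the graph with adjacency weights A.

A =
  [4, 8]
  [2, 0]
A^⊗3 =
  [10, 8]
  [2, 0]

Each entry (A^⊗3)_ij equals the minimum over all length-3 walks i = v_0 → v_1 → … → v_3 = j of Σ_t A[v_t][v_{t+1}]. For example, for (i, j) = (0, 1) we minimise over 4 possible intermediate vertex sequences; the minimum is 8, attained along the walk 0 → 1 → 1 → 1.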